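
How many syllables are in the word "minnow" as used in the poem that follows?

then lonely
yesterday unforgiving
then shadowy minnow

"minnow" has 2 syllables.

2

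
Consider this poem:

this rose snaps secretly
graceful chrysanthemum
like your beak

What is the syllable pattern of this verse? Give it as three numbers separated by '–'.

Line 1: "this rose snaps secretly": 1+1+1+3 = 6
Line 2: "graceful chrysanthemum": 2+4 = 6
Line 3: "like your beak": 1+1+1 = 3

6–6–3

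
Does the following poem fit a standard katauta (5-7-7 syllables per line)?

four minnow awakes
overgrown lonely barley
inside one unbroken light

Line 1: "four minnow awakes": 1+2+2 = 5 ✓
Line 2: "overgrown lonely barley": 3+2+2 = 7 ✓
Line 3: "inside one unbroken light": 2+1+3+1 = 7 ✓

Yes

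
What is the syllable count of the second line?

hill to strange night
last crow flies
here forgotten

The second line: last (1), crow (1), flies (1) → 3

3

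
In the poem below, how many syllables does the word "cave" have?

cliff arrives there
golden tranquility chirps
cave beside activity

"cave" has 1 syllable.

1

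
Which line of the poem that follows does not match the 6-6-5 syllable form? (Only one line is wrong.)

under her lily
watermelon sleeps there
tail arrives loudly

Line 1: under (2), her (1), lily (2) → 5 (expected 6)
Line 2: watermelon (4), sleeps (1), there (1) → 6 ✓
Line 3: tail (1), arrives (2), loudly (2) → 5 ✓

Line 1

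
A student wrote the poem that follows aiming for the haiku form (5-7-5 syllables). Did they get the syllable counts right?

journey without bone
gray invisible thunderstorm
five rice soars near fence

Line 1: journey (2), without (2), bone (1) → 5 ✓
Line 2: gray (1), invisible (4), thunderstorm (3) → 8 (expected 7)
Line 3: five (1), rice (1), soars (1), near (1), fence (1) → 5 ✓

No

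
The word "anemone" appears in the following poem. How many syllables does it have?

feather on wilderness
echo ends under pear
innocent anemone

"anemone" has 4 syllables.

4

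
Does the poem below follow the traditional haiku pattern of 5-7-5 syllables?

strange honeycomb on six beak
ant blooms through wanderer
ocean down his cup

No

Line 1: strange(1) + honeycomb(3) + on(1) + six(1) + beak(1) = 7 (expected 5)
Line 2: ant(1) + blooms(1) + through(1) + wanderer(3) = 6 (expected 7)
Line 3: ocean(2) + down(1) + his(1) + cup(1) = 5 ✓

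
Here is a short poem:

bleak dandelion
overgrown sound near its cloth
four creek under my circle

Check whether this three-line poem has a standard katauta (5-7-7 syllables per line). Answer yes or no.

Line 1: "bleak dandelion": 1+4 = 5 ✓
Line 2: "overgrown sound near its cloth": 3+1+1+1+1 = 7 ✓
Line 3: "four creek under my circle": 1+1+2+1+2 = 7 ✓

Yes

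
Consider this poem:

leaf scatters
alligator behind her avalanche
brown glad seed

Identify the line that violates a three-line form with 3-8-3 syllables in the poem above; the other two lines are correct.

Line 2

Line 1: "leaf scatters": 1+2 = 3 ✓
Line 2: "alligator behind her avalanche": 4+2+1+3 = 10 (expected 8)
Line 3: "brown glad seed": 1+1+1 = 3 ✓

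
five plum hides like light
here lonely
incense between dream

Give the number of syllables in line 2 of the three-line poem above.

3

Line 2: here (1), lonely (2) → 3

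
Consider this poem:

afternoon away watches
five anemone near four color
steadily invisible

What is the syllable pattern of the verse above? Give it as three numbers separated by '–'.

Line 1: afternoon(3) + away(2) + watches(2) = 7
Line 2: five(1) + anemone(4) + near(1) + four(1) + color(2) = 9
Line 3: steadily(3) + invisible(4) = 7

7–9–7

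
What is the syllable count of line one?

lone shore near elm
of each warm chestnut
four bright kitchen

4

Line one: lone(1) + shore(1) + near(1) + elm(1) = 4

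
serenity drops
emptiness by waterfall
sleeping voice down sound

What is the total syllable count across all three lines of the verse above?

Line 1: serenity (4), drops (1) → 5
Line 2: emptiness (3), by (1), waterfall (3) → 7
Line 3: sleeping (2), voice (1), down (1), sound (1) → 5
Total: 5 + 7 + 5 = 17

17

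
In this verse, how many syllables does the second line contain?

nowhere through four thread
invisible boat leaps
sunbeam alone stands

6

The second line: invisible (4), boat (1), leaps (1) → 6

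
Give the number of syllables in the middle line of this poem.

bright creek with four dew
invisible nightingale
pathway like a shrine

7

The middle line: "invisible nightingale": 4+3 = 7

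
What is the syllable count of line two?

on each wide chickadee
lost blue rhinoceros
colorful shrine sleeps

Line two: "lost blue rhinoceros": 1+1+4 = 6

6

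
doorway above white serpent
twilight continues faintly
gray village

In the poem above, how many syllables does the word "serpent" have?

2

"serpent" has 2 syllables.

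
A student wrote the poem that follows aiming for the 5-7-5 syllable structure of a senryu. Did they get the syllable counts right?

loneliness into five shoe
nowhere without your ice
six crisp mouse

No

Line 1: loneliness (3), into (2), five (1), shoe (1) → 7 (expected 5)
Line 2: nowhere (2), without (2), your (1), ice (1) → 6 (expected 7)
Line 3: six (1), crisp (1), mouse (1) → 3 (expected 5)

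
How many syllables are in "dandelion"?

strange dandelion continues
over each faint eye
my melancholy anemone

4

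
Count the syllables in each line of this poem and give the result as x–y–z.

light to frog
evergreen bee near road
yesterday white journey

Line 1: light(1) + to(1) + frog(1) = 3
Line 2: evergreen(3) + bee(1) + near(1) + road(1) = 6
Line 3: yesterday(3) + white(1) + journey(2) = 6

3–6–6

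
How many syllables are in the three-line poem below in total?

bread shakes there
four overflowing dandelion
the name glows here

Line 1: bread(1) + shakes(1) + there(1) = 3
Line 2: four(1) + overflowing(4) + dandelion(4) = 9
Line 3: the(1) + name(1) + glows(1) + here(1) = 4
Total: 3 + 9 + 4 = 16

16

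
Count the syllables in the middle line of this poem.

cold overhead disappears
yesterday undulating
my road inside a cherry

7

The middle line: yesterday(3) + undulating(4) = 7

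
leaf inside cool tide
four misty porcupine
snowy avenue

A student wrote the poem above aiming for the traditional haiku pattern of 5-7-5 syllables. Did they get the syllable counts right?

Line 1: "leaf inside cool tide": 1+2+1+1 = 5 ✓
Line 2: "four misty porcupine": 1+2+3 = 6 (expected 7)
Line 3: "snowy avenue": 2+3 = 5 ✓

No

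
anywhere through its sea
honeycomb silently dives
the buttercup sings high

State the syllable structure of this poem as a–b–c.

6–7–6

Line 1: "anywhere through its sea": 3+1+1+1 = 6
Line 2: "honeycomb silently dives": 3+3+1 = 7
Line 3: "the buttercup sings high": 1+3+1+1 = 6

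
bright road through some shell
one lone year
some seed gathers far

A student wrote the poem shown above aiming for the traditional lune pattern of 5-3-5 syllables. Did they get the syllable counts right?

Line 1: bright (1), road (1), through (1), some (1), shell (1) → 5 ✓
Line 2: one (1), lone (1), year (1) → 3 ✓
Line 3: some (1), seed (1), gathers (2), far (1) → 5 ✓

Yes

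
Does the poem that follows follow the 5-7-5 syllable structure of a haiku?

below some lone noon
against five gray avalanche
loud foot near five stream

Line 1: "below some lone noon": 2+1+1+1 = 5 ✓
Line 2: "against five gray avalanche": 2+1+1+3 = 7 ✓
Line 3: "loud foot near five stream": 1+1+1+1+1 = 5 ✓

Yes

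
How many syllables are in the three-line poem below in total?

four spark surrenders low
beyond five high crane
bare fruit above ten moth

Line 1: four(1) + spark(1) + surrenders(3) + low(1) = 6
Line 2: beyond(2) + five(1) + high(1) + crane(1) = 5
Line 3: bare(1) + fruit(1) + above(2) + ten(1) + moth(1) = 6
Total: 6 + 5 + 6 = 17

17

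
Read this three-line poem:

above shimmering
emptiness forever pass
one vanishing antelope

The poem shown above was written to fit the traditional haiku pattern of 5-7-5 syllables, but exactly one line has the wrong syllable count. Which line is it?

The third line

Line 1: above (2), shimmering (3) → 5 ✓
Line 2: emptiness (3), forever (3), pass (1) → 7 ✓
Line 3: one (1), vanishing (3), antelope (3) → 7 (expected 5)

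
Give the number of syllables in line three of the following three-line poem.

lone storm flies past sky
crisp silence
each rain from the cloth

5

Line three: each(1) + rain(1) + from(1) + the(1) + cloth(1) = 5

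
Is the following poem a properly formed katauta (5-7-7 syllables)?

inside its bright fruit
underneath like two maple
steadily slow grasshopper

Line 1: "inside its bright fruit": 2+1+1+1 = 5 ✓
Line 2: "underneath like two maple": 3+1+1+2 = 7 ✓
Line 3: "steadily slow grasshopper": 3+1+3 = 7 ✓

Yes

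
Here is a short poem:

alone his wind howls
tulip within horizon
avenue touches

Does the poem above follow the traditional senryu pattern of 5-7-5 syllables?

Yes

Line 1: "alone his wind howls": 2+1+1+1 = 5 ✓
Line 2: "tulip within horizon": 2+2+3 = 7 ✓
Line 3: "avenue touches": 3+2 = 5 ✓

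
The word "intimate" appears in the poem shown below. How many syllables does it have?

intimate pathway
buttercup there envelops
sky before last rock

3

"intimate" has 3 syllables.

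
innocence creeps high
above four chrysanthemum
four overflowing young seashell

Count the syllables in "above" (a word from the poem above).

2

"above" has 2 syllables.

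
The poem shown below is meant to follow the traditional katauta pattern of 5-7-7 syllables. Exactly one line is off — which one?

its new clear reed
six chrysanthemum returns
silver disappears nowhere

The first line

Line 1: "its new clear reed": 1+1+1+1 = 4 (expected 5)
Line 2: "six chrysanthemum returns": 1+4+2 = 7 ✓
Line 3: "silver disappears nowhere": 2+3+2 = 7 ✓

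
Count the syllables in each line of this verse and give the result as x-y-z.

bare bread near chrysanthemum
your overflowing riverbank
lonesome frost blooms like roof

Line 1: bare (1), bread (1), near (1), chrysanthemum (4) → 7
Line 2: your (1), overflowing (4), riverbank (3) → 8
Line 3: lonesome (2), frost (1), blooms (1), like (1), roof (1) → 6

7-8-6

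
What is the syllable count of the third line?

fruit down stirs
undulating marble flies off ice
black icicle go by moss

The third line: "black icicle go by moss": 1+3+1+1+1 = 7

7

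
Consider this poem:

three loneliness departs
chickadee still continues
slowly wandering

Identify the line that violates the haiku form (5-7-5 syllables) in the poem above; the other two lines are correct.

Line 1: "three loneliness departs": 1+3+2 = 6 (expected 5)
Line 2: "chickadee still continues": 3+1+3 = 7 ✓
Line 3: "slowly wandering": 2+3 = 5 ✓

Line 1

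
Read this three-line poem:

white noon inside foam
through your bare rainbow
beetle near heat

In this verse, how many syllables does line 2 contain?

5

Line 2: through (1), your (1), bare (1), rainbow (2) → 5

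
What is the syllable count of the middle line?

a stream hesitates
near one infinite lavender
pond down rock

8

The middle line: "near one infinite lavender": 1+1+3+3 = 8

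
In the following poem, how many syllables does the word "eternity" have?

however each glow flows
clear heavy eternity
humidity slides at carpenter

4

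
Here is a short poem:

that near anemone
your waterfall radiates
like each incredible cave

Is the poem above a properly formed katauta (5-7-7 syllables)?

No

Line 1: that(1) + near(1) + anemone(4) = 6 (expected 5)
Line 2: your(1) + waterfall(3) + radiates(3) = 7 ✓
Line 3: like(1) + each(1) + incredible(4) + cave(1) = 7 ✓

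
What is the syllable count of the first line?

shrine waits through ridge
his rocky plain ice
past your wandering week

4

The first line: "shrine waits through ridge": 1+1+1+1 = 4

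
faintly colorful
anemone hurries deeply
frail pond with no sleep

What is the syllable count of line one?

5

Line one: faintly (2), colorful (3) → 5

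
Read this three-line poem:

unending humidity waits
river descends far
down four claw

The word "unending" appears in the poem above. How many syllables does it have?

"unending" has 3 syllables.

3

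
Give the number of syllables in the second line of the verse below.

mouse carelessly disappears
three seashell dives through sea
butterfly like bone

6

The second line: three (1), seashell (2), dives (1), through (1), sea (1) → 6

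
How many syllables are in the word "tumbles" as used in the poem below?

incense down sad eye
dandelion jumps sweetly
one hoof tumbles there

2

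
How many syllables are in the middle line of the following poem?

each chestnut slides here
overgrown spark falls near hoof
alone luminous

The middle line: overgrown(3) + spark(1) + falls(1) + near(1) + hoof(1) = 7

7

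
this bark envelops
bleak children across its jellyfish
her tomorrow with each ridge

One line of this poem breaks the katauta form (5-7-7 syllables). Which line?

Line 1: this (1), bark (1), envelops (3) → 5 ✓
Line 2: bleak (1), children (2), across (2), its (1), jellyfish (3) → 9 (expected 7)
Line 3: her (1), tomorrow (3), with (1), each (1), ridge (1) → 7 ✓

The second line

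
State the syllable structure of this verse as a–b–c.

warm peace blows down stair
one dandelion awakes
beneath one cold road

5–7–5

Line 1: warm (1), peace (1), blows (1), down (1), stair (1) → 5
Line 2: one (1), dandelion (4), awakes (2) → 7
Line 3: beneath (2), one (1), cold (1), road (1) → 5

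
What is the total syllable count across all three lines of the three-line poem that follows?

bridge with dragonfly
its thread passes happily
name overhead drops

17

Line 1: bridge(1) + with(1) + dragonfly(3) = 5
Line 2: its(1) + thread(1) + passes(2) + happily(3) = 7
Line 3: name(1) + overhead(3) + drops(1) = 5
Total: 5 + 7 + 5 = 17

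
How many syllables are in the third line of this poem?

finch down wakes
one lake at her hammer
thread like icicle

5

The third line: thread (1), like (1), icicle (3) → 5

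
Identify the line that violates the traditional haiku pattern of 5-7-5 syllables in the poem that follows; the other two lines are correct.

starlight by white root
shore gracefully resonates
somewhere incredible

Line 1: starlight (2), by (1), white (1), root (1) → 5 ✓
Line 2: shore (1), gracefully (3), resonates (3) → 7 ✓
Line 3: somewhere (2), incredible (4) → 6 (expected 5)

The third line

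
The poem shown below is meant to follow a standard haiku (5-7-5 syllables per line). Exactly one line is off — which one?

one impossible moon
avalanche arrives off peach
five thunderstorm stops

Line 1: "one impossible moon": 1+4+1 = 6 (expected 5)
Line 2: "avalanche arrives off peach": 3+2+1+1 = 7 ✓
Line 3: "five thunderstorm stops": 1+3+1 = 5 ✓

The first line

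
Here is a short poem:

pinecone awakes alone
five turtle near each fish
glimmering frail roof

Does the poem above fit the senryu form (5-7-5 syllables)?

Line 1: pinecone(2) + awakes(2) + alone(2) = 6 (expected 5)
Line 2: five(1) + turtle(2) + near(1) + each(1) + fish(1) = 6 (expected 7)
Line 3: glimmering(3) + frail(1) + roof(1) = 5 ✓

No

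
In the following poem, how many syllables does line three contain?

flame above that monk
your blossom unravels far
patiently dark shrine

Line three: patiently(3) + dark(1) + shrine(1) = 5

5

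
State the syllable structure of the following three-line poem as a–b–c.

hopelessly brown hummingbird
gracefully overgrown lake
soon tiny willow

7–7–5

Line 1: hopelessly (3), brown (1), hummingbird (3) → 7
Line 2: gracefully (3), overgrown (3), lake (1) → 7
Line 3: soon (1), tiny (2), willow (2) → 5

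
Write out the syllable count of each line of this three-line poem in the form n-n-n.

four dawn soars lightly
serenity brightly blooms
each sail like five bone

5-7-5

Line 1: four (1), dawn (1), soars (1), lightly (2) → 5
Line 2: serenity (4), brightly (2), blooms (1) → 7
Line 3: each (1), sail (1), like (1), five (1), bone (1) → 5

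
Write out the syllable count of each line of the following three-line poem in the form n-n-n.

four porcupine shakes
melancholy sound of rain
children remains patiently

5-7-7

Line 1: four (1), porcupine (3), shakes (1) → 5
Line 2: melancholy (4), sound (1), of (1), rain (1) → 7
Line 3: children (2), remains (2), patiently (3) → 7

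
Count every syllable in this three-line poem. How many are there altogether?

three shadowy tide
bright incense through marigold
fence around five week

Line 1: "three shadowy tide": 1+3+1 = 5
Line 2: "bright incense through marigold": 1+2+1+3 = 7
Line 3: "fence around five week": 1+2+1+1 = 5
Total: 5 + 7 + 5 = 17

17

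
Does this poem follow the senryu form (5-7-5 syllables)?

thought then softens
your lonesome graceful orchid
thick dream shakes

No

Line 1: thought(1) + then(1) + softens(2) = 4 (expected 5)
Line 2: your(1) + lonesome(2) + graceful(2) + orchid(2) = 7 ✓
Line 3: thick(1) + dream(1) + shakes(1) = 3 (expected 5)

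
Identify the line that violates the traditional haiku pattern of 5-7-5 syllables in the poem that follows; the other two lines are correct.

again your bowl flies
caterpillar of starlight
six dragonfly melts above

Line 3

Line 1: again(2) + your(1) + bowl(1) + flies(1) = 5 ✓
Line 2: caterpillar(4) + of(1) + starlight(2) = 7 ✓
Line 3: six(1) + dragonfly(3) + melts(1) + above(2) = 7 (expected 5)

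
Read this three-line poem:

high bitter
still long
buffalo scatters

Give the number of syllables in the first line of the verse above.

The first line: high (1), bitter (2) → 3

3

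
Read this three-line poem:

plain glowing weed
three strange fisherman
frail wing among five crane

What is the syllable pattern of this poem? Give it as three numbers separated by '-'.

Line 1: plain (1), glowing (2), weed (1) → 4
Line 2: three (1), strange (1), fisherman (3) → 5
Line 3: frail (1), wing (1), among (2), five (1), crane (1) → 6

4-5-6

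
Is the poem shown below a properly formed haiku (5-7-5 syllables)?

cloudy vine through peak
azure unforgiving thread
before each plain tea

Yes

Line 1: cloudy(2) + vine(1) + through(1) + peak(1) = 5 ✓
Line 2: azure(2) + unforgiving(4) + thread(1) = 7 ✓
Line 3: before(2) + each(1) + plain(1) + tea(1) = 5 ✓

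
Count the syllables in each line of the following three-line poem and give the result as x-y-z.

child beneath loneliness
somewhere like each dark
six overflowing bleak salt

6-5-7

Line 1: child(1) + beneath(2) + loneliness(3) = 6
Line 2: somewhere(2) + like(1) + each(1) + dark(1) = 5
Line 3: six(1) + overflowing(4) + bleak(1) + salt(1) = 7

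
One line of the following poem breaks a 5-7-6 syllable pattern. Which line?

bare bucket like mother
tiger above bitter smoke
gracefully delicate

The first line

Line 1: bare(1) + bucket(2) + like(1) + mother(2) = 6 (expected 5)
Line 2: tiger(2) + above(2) + bitter(2) + smoke(1) = 7 ✓
Line 3: gracefully(3) + delicate(3) = 6 ✓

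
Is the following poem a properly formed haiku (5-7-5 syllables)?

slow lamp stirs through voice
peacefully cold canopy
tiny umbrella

Yes

Line 1: "slow lamp stirs through voice": 1+1+1+1+1 = 5 ✓
Line 2: "peacefully cold canopy": 3+1+3 = 7 ✓
Line 3: "tiny umbrella": 2+3 = 5 ✓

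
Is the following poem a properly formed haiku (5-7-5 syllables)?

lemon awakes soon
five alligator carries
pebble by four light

Yes

Line 1: lemon(2) + awakes(2) + soon(1) = 5 ✓
Line 2: five(1) + alligator(4) + carries(2) = 7 ✓
Line 3: pebble(2) + by(1) + four(1) + light(1) = 5 ✓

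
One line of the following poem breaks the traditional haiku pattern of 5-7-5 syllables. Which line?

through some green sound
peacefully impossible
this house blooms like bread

Line 1: through(1) + some(1) + green(1) + sound(1) = 4 (expected 5)
Line 2: peacefully(3) + impossible(4) = 7 ✓
Line 3: this(1) + house(1) + blooms(1) + like(1) + bread(1) = 5 ✓

Line 1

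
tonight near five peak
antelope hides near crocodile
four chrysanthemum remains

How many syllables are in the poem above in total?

Line 1: tonight (2), near (1), five (1), peak (1) → 5
Line 2: antelope (3), hides (1), near (1), crocodile (3) → 8
Line 3: four (1), chrysanthemum (4), remains (2) → 7
Total: 5 + 8 + 7 = 20

20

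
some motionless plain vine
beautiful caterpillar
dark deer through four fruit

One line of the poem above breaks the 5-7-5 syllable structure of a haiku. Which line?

The first line

Line 1: some(1) + motionless(3) + plain(1) + vine(1) = 6 (expected 5)
Line 2: beautiful(3) + caterpillar(4) = 7 ✓
Line 3: dark(1) + deer(1) + through(1) + four(1) + fruit(1) = 5 ✓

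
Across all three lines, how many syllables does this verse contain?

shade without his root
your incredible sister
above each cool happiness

Line 1: shade (1), without (2), his (1), root (1) → 5
Line 2: your (1), incredible (4), sister (2) → 7
Line 3: above (2), each (1), cool (1), happiness (3) → 7
Total: 5 + 7 + 7 = 19

19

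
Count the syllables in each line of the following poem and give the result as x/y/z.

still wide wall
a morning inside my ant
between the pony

3/7/5

Line 1: still (1), wide (1), wall (1) → 3
Line 2: a (1), morning (2), inside (2), my (1), ant (1) → 7
Line 3: between (2), the (1), pony (2) → 5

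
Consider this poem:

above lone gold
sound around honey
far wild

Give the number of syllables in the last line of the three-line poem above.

The last line: far(1) + wild(1) = 2

2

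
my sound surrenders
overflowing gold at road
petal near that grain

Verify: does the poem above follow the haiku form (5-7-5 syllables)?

Yes

Line 1: my(1) + sound(1) + surrenders(3) = 5 ✓
Line 2: overflowing(4) + gold(1) + at(1) + road(1) = 7 ✓
Line 3: petal(2) + near(1) + that(1) + grain(1) = 5 ✓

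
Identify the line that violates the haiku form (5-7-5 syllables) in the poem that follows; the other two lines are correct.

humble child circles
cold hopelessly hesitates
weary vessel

Line 1: humble (2), child (1), circles (2) → 5 ✓
Line 2: cold (1), hopelessly (3), hesitates (3) → 7 ✓
Line 3: weary (2), vessel (2) → 4 (expected 5)

The third line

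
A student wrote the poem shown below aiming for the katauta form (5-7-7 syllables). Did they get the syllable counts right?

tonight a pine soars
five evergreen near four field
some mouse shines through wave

Line 1: tonight(2) + a(1) + pine(1) + soars(1) = 5 ✓
Line 2: five(1) + evergreen(3) + near(1) + four(1) + field(1) = 7 ✓
Line 3: some(1) + mouse(1) + shines(1) + through(1) + wave(1) = 5 (expected 7)

No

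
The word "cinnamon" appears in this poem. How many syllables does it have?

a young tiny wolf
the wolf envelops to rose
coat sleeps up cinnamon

"cinnamon" has 3 syllables.

3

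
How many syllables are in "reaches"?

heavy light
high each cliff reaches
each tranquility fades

2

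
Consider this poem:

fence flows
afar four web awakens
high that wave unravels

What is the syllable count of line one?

2

Line one: fence (1), flows (1) → 2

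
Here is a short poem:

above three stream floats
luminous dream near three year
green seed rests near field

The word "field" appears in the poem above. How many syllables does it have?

1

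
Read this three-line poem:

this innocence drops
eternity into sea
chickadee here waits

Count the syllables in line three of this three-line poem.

Line three: chickadee (3), here (1), waits (1) → 5

5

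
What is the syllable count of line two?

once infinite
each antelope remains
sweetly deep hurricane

6

Line two: "each antelope remains": 1+3+2 = 6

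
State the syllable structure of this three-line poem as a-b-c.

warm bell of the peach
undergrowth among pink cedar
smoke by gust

5-8-3

Line 1: "warm bell of the peach": 1+1+1+1+1 = 5
Line 2: "undergrowth among pink cedar": 3+2+1+2 = 8
Line 3: "smoke by gust": 1+1+1 = 3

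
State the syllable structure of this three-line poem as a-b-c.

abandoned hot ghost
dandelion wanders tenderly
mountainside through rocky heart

Line 1: "abandoned hot ghost": 3+1+1 = 5
Line 2: "dandelion wanders tenderly": 4+2+3 = 9
Line 3: "mountainside through rocky heart": 3+1+2+1 = 7

5-9-7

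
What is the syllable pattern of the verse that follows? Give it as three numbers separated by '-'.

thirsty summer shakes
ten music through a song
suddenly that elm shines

Line 1: thirsty(2) + summer(2) + shakes(1) = 5
Line 2: ten(1) + music(2) + through(1) + a(1) + song(1) = 6
Line 3: suddenly(3) + that(1) + elm(1) + shines(1) = 6

5-6-6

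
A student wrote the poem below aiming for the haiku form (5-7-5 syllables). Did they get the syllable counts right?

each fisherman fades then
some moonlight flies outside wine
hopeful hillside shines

No

Line 1: each (1), fisherman (3), fades (1), then (1) → 6 (expected 5)
Line 2: some (1), moonlight (2), flies (1), outside (2), wine (1) → 7 ✓
Line 3: hopeful (2), hillside (2), shines (1) → 5 ✓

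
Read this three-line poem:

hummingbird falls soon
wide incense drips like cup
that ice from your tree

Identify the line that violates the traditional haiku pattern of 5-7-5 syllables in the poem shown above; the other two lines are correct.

Line 2

Line 1: hummingbird(3) + falls(1) + soon(1) = 5 ✓
Line 2: wide(1) + incense(2) + drips(1) + like(1) + cup(1) = 6 (expected 7)
Line 3: that(1) + ice(1) + from(1) + your(1) + tree(1) = 5 ✓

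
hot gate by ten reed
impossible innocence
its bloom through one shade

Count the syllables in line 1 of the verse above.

5

Line 1: hot(1) + gate(1) + by(1) + ten(1) + reed(1) = 5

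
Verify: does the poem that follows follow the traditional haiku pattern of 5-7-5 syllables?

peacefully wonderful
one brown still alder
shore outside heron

No

Line 1: peacefully(3) + wonderful(3) = 6 (expected 5)
Line 2: one(1) + brown(1) + still(1) + alder(2) = 5 (expected 7)
Line 3: shore(1) + outside(2) + heron(2) = 5 ✓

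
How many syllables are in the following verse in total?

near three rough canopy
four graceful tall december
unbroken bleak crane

Line 1: "near three rough canopy": 1+1+1+3 = 6
Line 2: "four graceful tall december": 1+2+1+3 = 7
Line 3: "unbroken bleak crane": 3+1+1 = 5
Total: 6 + 7 + 5 = 18

18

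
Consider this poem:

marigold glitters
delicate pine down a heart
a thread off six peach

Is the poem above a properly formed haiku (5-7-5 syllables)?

Yes

Line 1: marigold(3) + glitters(2) = 5 ✓
Line 2: delicate(3) + pine(1) + down(1) + a(1) + heart(1) = 7 ✓
Line 3: a(1) + thread(1) + off(1) + six(1) + peach(1) = 5 ✓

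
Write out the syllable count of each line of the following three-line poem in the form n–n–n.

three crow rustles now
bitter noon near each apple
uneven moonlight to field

Line 1: three (1), crow (1), rustles (2), now (1) → 5
Line 2: bitter (2), noon (1), near (1), each (1), apple (2) → 7
Line 3: uneven (3), moonlight (2), to (1), field (1) → 7

5–7–7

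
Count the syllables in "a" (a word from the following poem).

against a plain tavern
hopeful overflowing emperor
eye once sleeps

1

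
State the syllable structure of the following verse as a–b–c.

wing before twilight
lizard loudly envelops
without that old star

5–7–5

Line 1: "wing before twilight": 1+2+2 = 5
Line 2: "lizard loudly envelops": 2+2+3 = 7
Line 3: "without that old star": 2+1+1+1 = 5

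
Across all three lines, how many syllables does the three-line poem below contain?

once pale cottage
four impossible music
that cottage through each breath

17

Line 1: once(1) + pale(1) + cottage(2) = 4
Line 2: four(1) + impossible(4) + music(2) = 7
Line 3: that(1) + cottage(2) + through(1) + each(1) + breath(1) = 6
Total: 4 + 7 + 6 = 17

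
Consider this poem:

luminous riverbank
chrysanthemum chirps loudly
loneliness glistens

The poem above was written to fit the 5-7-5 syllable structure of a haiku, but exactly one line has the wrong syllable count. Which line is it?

Line 1: luminous(3) + riverbank(3) = 6 (expected 5)
Line 2: chrysanthemum(4) + chirps(1) + loudly(2) = 7 ✓
Line 3: loneliness(3) + glistens(2) = 5 ✓

Line 1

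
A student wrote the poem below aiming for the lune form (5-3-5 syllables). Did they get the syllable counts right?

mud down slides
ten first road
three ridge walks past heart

No

Line 1: mud(1) + down(1) + slides(1) = 3 (expected 5)
Line 2: ten(1) + first(1) + road(1) = 3 ✓
Line 3: three(1) + ridge(1) + walks(1) + past(1) + heart(1) = 5 ✓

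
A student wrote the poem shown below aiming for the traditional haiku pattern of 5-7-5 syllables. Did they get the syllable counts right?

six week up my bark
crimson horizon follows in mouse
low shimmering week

Line 1: "six week up my bark": 1+1+1+1+1 = 5 ✓
Line 2: "crimson horizon follows in mouse": 2+3+2+1+1 = 9 (expected 7)
Line 3: "low shimmering week": 1+3+1 = 5 ✓

No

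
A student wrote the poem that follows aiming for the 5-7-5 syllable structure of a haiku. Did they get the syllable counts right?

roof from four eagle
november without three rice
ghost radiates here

Line 1: roof(1) + from(1) + four(1) + eagle(2) = 5 ✓
Line 2: november(3) + without(2) + three(1) + rice(1) = 7 ✓
Line 3: ghost(1) + radiates(3) + here(1) = 5 ✓

Yes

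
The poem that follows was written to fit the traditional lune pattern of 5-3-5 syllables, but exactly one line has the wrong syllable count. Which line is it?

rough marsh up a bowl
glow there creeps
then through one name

Line 1: rough(1) + marsh(1) + up(1) + a(1) + bowl(1) = 5 ✓
Line 2: glow(1) + there(1) + creeps(1) = 3 ✓
Line 3: then(1) + through(1) + one(1) + name(1) = 4 (expected 5)

The third line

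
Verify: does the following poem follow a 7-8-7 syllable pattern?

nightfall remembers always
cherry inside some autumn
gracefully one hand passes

Line 1: nightfall (2), remembers (3), always (2) → 7 ✓
Line 2: cherry (2), inside (2), some (1), autumn (2) → 7 (expected 8)
Line 3: gracefully (3), one (1), hand (1), passes (2) → 7 ✓

No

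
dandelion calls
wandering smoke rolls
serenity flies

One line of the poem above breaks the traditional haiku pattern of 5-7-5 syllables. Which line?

Line 2

Line 1: "dandelion calls": 4+1 = 5 ✓
Line 2: "wandering smoke rolls": 3+1+1 = 5 (expected 7)
Line 3: "serenity flies": 4+1 = 5 ✓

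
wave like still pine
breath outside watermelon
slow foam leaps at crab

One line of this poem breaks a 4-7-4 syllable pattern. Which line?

The third line

Line 1: "wave like still pine": 1+1+1+1 = 4 ✓
Line 2: "breath outside watermelon": 1+2+4 = 7 ✓
Line 3: "slow foam leaps at crab": 1+1+1+1+1 = 5 (expected 4)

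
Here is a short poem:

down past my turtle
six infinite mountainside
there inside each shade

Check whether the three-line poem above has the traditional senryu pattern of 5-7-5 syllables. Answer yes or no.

Yes

Line 1: down (1), past (1), my (1), turtle (2) → 5 ✓
Line 2: six (1), infinite (3), mountainside (3) → 7 ✓
Line 3: there (1), inside (2), each (1), shade (1) → 5 ✓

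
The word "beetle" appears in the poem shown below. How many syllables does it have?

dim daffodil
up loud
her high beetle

2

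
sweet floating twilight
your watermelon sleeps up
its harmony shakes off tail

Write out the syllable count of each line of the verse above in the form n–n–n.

5–7–7

Line 1: sweet (1), floating (2), twilight (2) → 5
Line 2: your (1), watermelon (4), sleeps (1), up (1) → 7
Line 3: its (1), harmony (3), shakes (1), off (1), tail (1) → 7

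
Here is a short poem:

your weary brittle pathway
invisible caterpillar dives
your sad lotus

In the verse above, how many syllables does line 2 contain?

9

Line 2: invisible (4), caterpillar (4), dives (1) → 9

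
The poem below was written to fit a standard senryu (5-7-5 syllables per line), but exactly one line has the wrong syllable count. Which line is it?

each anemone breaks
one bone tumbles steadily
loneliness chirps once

Line 1: "each anemone breaks": 1+4+1 = 6 (expected 5)
Line 2: "one bone tumbles steadily": 1+1+2+3 = 7 ✓
Line 3: "loneliness chirps once": 3+1+1 = 5 ✓

The first line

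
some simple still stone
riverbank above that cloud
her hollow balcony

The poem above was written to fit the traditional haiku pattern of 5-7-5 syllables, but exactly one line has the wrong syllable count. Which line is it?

Line 3

Line 1: some(1) + simple(2) + still(1) + stone(1) = 5 ✓
Line 2: riverbank(3) + above(2) + that(1) + cloud(1) = 7 ✓
Line 3: her(1) + hollow(2) + balcony(3) = 6 (expected 5)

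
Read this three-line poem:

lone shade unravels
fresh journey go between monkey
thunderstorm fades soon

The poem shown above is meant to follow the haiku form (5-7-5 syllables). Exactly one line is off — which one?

Line 1: lone(1) + shade(1) + unravels(3) = 5 ✓
Line 2: fresh(1) + journey(2) + go(1) + between(2) + monkey(2) = 8 (expected 7)
Line 3: thunderstorm(3) + fades(1) + soon(1) = 5 ✓

The second line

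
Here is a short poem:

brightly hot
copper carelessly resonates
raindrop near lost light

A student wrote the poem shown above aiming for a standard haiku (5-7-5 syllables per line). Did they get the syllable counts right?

Line 1: brightly(2) + hot(1) = 3 (expected 5)
Line 2: copper(2) + carelessly(3) + resonates(3) = 8 (expected 7)
Line 3: raindrop(2) + near(1) + lost(1) + light(1) = 5 ✓

No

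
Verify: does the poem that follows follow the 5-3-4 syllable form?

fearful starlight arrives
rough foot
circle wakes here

Line 1: fearful(2) + starlight(2) + arrives(2) = 6 (expected 5)
Line 2: rough(1) + foot(1) = 2 (expected 3)
Line 3: circle(2) + wakes(1) + here(1) = 4 ✓

No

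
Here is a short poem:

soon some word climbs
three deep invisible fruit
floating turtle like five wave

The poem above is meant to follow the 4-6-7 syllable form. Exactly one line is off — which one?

The second line

Line 1: "soon some word climbs": 1+1+1+1 = 4 ✓
Line 2: "three deep invisible fruit": 1+1+4+1 = 7 (expected 6)
Line 3: "floating turtle like five wave": 2+2+1+1+1 = 7 ✓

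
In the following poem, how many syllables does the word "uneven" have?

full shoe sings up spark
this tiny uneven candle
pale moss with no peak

"uneven" has 3 syllables.

3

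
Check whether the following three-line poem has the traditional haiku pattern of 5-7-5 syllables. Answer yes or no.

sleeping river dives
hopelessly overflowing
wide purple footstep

Yes

Line 1: "sleeping river dives": 2+2+1 = 5 ✓
Line 2: "hopelessly overflowing": 3+4 = 7 ✓
Line 3: "wide purple footstep": 1+2+2 = 5 ✓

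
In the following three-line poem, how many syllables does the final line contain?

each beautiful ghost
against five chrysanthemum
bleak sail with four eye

5

The final line: bleak(1) + sail(1) + with(1) + four(1) + eye(1) = 5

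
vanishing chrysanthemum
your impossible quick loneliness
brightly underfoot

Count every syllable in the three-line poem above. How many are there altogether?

Line 1: "vanishing chrysanthemum": 3+4 = 7
Line 2: "your impossible quick loneliness": 1+4+1+3 = 9
Line 3: "brightly underfoot": 2+3 = 5
Total: 7 + 9 + 5 = 21

21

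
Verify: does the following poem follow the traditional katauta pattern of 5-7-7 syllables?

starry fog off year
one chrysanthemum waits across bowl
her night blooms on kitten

Line 1: starry (2), fog (1), off (1), year (1) → 5 ✓
Line 2: one (1), chrysanthemum (4), waits (1), across (2), bowl (1) → 9 (expected 7)
Line 3: her (1), night (1), blooms (1), on (1), kitten (2) → 6 (expected 7)

No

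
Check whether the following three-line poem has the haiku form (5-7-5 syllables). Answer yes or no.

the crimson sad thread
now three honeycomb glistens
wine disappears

Line 1: the (1), crimson (2), sad (1), thread (1) → 5 ✓
Line 2: now (1), three (1), honeycomb (3), glistens (2) → 7 ✓
Line 3: wine (1), disappears (3) → 4 (expected 5)

No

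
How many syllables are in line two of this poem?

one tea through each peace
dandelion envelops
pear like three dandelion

Line two: dandelion (4), envelops (3) → 7

7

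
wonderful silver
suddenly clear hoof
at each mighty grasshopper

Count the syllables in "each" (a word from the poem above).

1

"each" has 1 syllable.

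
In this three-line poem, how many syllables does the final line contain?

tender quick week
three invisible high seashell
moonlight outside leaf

5

The final line: "moonlight outside leaf": 2+2+1 = 5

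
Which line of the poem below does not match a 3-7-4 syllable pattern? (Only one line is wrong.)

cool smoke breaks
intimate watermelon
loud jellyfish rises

Line 1: "cool smoke breaks": 1+1+1 = 3 ✓
Line 2: "intimate watermelon": 3+4 = 7 ✓
Line 3: "loud jellyfish rises": 1+3+2 = 6 (expected 4)

The third line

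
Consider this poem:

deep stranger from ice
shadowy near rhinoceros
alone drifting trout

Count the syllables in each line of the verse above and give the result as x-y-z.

5-8-5

Line 1: deep (1), stranger (2), from (1), ice (1) → 5
Line 2: shadowy (3), near (1), rhinoceros (4) → 8
Line 3: alone (2), drifting (2), trout (1) → 5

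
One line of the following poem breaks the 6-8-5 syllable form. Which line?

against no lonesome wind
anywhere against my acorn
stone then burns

Line 1: against(2) + no(1) + lonesome(2) + wind(1) = 6 ✓
Line 2: anywhere(3) + against(2) + my(1) + acorn(2) = 8 ✓
Line 3: stone(1) + then(1) + burns(1) = 3 (expected 5)

The third line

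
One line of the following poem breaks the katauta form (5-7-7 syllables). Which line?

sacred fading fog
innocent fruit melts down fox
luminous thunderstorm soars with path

The third line

Line 1: sacred(2) + fading(2) + fog(1) = 5 ✓
Line 2: innocent(3) + fruit(1) + melts(1) + down(1) + fox(1) = 7 ✓
Line 3: luminous(3) + thunderstorm(3) + soars(1) + with(1) + path(1) = 9 (expected 7)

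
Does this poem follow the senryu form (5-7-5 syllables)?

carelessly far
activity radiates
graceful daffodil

No

Line 1: carelessly(3) + far(1) = 4 (expected 5)
Line 2: activity(4) + radiates(3) = 7 ✓
Line 3: graceful(2) + daffodil(3) = 5 ✓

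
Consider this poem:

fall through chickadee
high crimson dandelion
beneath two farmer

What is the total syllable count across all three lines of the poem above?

17

Line 1: fall(1) + through(1) + chickadee(3) = 5
Line 2: high(1) + crimson(2) + dandelion(4) = 7
Line 3: beneath(2) + two(1) + farmer(2) = 5
Total: 5 + 7 + 5 = 17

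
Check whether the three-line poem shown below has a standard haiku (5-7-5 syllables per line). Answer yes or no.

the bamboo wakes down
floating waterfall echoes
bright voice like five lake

Line 1: the(1) + bamboo(2) + wakes(1) + down(1) = 5 ✓
Line 2: floating(2) + waterfall(3) + echoes(2) = 7 ✓
Line 3: bright(1) + voice(1) + like(1) + five(1) + lake(1) = 5 ✓

Yes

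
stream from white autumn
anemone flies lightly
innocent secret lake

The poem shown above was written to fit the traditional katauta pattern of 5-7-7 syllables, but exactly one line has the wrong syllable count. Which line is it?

Line 3

Line 1: stream (1), from (1), white (1), autumn (2) → 5 ✓
Line 2: anemone (4), flies (1), lightly (2) → 7 ✓
Line 3: innocent (3), secret (2), lake (1) → 6 (expected 7)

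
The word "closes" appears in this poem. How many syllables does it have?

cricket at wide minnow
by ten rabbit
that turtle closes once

"closes" has 2 syllables.

2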